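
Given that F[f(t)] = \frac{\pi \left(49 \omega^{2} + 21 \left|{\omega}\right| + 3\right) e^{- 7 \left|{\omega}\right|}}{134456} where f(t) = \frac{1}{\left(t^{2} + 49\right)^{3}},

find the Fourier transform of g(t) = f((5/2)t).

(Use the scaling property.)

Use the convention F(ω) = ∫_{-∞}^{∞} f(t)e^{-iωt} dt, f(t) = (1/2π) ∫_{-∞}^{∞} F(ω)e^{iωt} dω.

F[g](ω) = \frac{\pi \left(196 \omega^{2} + 210 \left|{\omega}\right| + 75\right) e^{- \frac{14 \left|{\omega}\right|}{5}}}{8403500}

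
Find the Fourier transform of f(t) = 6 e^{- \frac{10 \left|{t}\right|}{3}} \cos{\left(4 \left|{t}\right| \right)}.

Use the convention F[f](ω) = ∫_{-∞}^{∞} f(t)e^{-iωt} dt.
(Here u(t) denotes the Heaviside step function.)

F(ω) = \frac{360 \left(9 \omega^{2} + 244\right)}{81 \omega^{4} - 792 \omega^{2} + 59536}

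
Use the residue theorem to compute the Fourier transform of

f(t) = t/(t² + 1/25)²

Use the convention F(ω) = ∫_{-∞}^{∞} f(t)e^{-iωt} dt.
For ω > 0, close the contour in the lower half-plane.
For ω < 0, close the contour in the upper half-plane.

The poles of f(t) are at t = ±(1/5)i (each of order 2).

Let g(z) = f(z)e^{-iωz}; for large |z| the factor e^{-iωz} decays in the lower half-plane when ω > 0 and in the upper half-plane when ω < 0.

Case ω > 0 (lower half-plane, clockwise contour ⇒ F(ω) = -2πi·ΣRes):
  Res_{z = - \frac{i}{5}} g(z) = \frac{5 \omega e^{- \frac{\omega}{5}}}{4} (pole of order 2)
  F(ω) = -2πi·ΣRes = - \frac{5 i \pi \omega e^{- \frac{\omega}{5}}}{2}

Case ω < 0 (upper half-plane, counterclockwise contour ⇒ F(ω) = +2πi·ΣRes):
  Res_{z = \frac{i}{5}} g(z) = - \frac{5 \omega e^{\frac{\omega}{5}}}{4} (pole of order 2)
  F(ω) = 2πi·ΣRes = - \frac{5 i \pi \omega e^{\frac{\omega}{5}}}{2}

Both cases combine into a single formula in |ω|:

F(ω) = - \frac{5 i \pi \omega e^{- \frac{\left|{\omega}\right|}{5}}}{2}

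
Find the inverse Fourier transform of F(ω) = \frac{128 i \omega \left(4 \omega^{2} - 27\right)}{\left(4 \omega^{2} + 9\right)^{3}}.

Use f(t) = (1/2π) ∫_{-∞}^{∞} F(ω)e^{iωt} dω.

f(t) = 2 t e^{- \frac{3 \left|{t}\right|}{2}} \left|{t}\right|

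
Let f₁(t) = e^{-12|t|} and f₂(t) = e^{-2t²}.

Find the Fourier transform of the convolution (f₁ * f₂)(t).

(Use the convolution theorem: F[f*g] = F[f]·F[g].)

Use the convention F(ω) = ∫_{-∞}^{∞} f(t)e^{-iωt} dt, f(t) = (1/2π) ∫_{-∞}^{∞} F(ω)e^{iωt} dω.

F[f₁*f₂](ω) = \frac{12 \sqrt{2} \sqrt{\pi} e^{- \frac{\omega^{2}}{8}}}{\omega^{2} + 144}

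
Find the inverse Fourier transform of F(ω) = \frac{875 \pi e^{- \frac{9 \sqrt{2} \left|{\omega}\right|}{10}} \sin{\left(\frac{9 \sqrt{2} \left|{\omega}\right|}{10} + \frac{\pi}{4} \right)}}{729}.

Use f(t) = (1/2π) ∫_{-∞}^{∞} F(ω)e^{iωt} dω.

f(t) = \frac{7}{t^{4} + \frac{6561}{625}}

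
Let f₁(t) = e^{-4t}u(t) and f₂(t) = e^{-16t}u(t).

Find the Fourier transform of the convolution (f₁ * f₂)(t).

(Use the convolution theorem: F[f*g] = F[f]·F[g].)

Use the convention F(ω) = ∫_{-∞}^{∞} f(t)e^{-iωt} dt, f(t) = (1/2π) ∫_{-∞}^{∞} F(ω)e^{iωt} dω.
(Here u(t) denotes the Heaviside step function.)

F[f₁*f₂](ω) = \frac{1}{\left(i \omega + 4\right) \left(i \omega + 16\right)}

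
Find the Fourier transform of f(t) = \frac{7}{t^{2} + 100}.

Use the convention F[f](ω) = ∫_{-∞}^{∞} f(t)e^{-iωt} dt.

F(ω) = \frac{7 \pi e^{- 10 \left|{\omega}\right|}}{10}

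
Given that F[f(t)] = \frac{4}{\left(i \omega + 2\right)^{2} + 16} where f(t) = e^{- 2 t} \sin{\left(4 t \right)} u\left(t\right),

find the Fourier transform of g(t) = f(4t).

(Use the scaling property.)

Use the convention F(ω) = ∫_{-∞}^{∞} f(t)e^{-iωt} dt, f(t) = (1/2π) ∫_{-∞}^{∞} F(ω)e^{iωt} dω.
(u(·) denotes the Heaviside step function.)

F[g](ω) = \frac{16}{\left(i \omega + 8\right)^{2} + 256}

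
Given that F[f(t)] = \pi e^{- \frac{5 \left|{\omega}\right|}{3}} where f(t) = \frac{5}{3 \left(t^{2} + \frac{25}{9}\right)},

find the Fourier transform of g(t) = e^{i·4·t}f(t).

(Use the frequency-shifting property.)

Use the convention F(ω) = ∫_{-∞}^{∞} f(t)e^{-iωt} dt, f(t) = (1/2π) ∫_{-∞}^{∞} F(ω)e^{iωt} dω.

F[g](ω) = \pi e^{- \frac{5 \left|{\omega - 4}\right|}{3}}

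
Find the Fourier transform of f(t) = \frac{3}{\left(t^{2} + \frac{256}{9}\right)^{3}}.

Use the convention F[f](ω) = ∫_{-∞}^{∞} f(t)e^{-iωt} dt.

F(ω) = \frac{81 \pi \left(256 \omega^{2} + 144 \left|{\omega}\right| + 27\right) e^{- \frac{16 \left|{\omega}\right|}{3}}}{8388608}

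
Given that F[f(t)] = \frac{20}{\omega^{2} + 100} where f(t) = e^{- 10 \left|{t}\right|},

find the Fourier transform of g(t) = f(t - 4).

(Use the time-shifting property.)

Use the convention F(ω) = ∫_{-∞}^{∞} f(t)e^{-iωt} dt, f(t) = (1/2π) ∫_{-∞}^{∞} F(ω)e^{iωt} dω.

F[g](ω) = \frac{20 e^{- 4 i \omega}}{\omega^{2} + 100}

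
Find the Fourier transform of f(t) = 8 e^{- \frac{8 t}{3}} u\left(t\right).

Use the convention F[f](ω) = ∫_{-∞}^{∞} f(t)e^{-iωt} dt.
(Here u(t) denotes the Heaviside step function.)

F(ω) = \frac{24}{3 i \omega + 8}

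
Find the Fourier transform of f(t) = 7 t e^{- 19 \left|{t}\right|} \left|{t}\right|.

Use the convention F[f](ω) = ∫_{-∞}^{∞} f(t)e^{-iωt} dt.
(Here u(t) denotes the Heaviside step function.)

F(ω) = \frac{28 i \omega \left(\omega^{2} - 1083\right)}{\left(\omega^{2} + 361\right)^{3}}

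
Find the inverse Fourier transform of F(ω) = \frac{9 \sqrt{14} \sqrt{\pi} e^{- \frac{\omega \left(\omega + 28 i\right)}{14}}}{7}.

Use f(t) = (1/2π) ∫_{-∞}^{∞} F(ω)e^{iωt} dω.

f(t) = 9 e^{- \frac{7 \left(t - 2\right)^{2}}{2}}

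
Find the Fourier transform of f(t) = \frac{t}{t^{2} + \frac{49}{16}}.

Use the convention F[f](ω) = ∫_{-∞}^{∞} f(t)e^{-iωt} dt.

F(ω) = - i \pi e^{- \frac{7 \left|{\omega}\right|}{4}} \operatorname{sign}{\left(\omega \right)}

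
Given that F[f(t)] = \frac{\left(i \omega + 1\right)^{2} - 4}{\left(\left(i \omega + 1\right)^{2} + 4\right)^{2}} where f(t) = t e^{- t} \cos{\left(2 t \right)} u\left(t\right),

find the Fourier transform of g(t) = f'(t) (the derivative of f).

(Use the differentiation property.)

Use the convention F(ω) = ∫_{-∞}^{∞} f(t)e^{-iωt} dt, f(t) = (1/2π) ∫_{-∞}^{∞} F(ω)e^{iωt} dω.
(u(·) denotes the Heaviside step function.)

F[g](ω) = \frac{i \omega \left(\left(i \omega + 1\right)^{2} - 4\right)}{\left(\left(i \omega + 1\right)^{2} + 4\right)^{2}}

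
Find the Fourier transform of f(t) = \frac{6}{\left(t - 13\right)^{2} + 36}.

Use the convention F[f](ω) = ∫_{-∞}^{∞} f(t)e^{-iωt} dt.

F(ω) = \pi e^{- 13 i \omega - 6 \left|{\omega}\right|}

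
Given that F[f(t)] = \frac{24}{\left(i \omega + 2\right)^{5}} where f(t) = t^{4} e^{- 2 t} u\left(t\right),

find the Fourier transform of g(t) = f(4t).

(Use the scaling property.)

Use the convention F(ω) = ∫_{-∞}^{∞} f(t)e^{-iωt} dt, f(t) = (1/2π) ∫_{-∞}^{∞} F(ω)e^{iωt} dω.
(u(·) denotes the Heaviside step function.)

F[g](ω) = \frac{6144}{\left(i \omega + 8\right)^{5}}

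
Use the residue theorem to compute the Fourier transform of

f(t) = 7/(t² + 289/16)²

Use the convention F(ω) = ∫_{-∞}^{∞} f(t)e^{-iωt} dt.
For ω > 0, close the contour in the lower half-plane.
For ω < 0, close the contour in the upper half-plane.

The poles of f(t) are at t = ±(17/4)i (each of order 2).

Let g(z) = f(z)e^{-iωz}; for large |z| the factor e^{-iωz} decays in the lower half-plane when ω > 0 and in the upper half-plane when ω < 0.

Case ω > 0 (lower half-plane, clockwise contour ⇒ F(ω) = -2πi·ΣRes):
  Res_{z = - \frac{17 i}{4}} g(z) = \frac{28 i \left(17 \omega + 4\right) e^{- \frac{17 \omega}{4}}}{4913} (pole of order 2)
  F(ω) = -2πi·ΣRes = \frac{56 \pi \left(17 \omega + 4\right) e^{- \frac{17 \omega}{4}}}{4913}

Case ω < 0 (upper half-plane, counterclockwise contour ⇒ F(ω) = +2πi·ΣRes):
  Res_{z = \frac{17 i}{4}} g(z) = \frac{28 i \left(17 \omega - 4\right) e^{\frac{17 \omega}{4}}}{4913} (pole of order 2)
  F(ω) = 2πi·ΣRes = \frac{56 \pi \left(4 - 17 \omega\right) e^{\frac{17 \omega}{4}}}{4913}

Both cases combine into a single formula in |ω|:

F(ω) = \frac{56 \pi \left(17 \left|{\omega}\right| + 4\right) e^{- \frac{17 \left|{\omega}\right|}{4}}}{4913}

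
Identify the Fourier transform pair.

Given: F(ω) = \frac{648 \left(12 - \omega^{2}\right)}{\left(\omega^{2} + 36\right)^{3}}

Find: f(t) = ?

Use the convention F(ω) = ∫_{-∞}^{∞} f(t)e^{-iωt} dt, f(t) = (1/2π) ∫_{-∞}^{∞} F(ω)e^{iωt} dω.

f(t) = 9 t^{2} e^{- 6 \left|{t}\right|}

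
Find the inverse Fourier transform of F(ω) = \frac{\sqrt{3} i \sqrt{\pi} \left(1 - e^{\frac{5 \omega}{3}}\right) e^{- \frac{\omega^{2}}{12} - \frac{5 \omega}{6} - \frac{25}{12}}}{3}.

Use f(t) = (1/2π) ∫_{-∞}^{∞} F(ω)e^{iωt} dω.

f(t) = 2 e^{- 3 t^{2}} \sin{\left(5 t \right)}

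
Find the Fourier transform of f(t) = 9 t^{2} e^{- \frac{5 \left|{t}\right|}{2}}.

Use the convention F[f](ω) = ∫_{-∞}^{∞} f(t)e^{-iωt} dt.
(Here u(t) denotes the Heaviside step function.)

F(ω) = \frac{1440 \left(25 - 12 \omega^{2}\right)}{\left(4 \omega^{2} + 25\right)^{3}}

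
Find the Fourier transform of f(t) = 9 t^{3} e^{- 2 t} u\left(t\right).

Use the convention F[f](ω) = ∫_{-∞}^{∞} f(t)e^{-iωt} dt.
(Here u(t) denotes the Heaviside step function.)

F(ω) = \frac{54}{\left(i \omega + 2\right)^{4}}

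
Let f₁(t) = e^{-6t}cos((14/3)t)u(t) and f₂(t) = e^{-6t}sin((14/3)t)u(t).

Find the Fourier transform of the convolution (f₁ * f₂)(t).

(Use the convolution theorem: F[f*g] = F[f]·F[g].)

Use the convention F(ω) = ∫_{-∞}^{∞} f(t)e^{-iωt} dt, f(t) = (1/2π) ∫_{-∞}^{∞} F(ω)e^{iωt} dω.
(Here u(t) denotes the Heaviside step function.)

F[f₁*f₂](ω) = \frac{378 \left(i \omega + 6\right)}{\left(9 \left(i \omega + 6\right)^{2} + 196\right)^{2}}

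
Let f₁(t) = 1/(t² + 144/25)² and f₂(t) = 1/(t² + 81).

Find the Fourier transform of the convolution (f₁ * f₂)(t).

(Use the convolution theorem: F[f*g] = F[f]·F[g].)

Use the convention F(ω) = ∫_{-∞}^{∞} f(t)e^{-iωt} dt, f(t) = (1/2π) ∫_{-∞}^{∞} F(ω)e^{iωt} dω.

F[f₁*f₂](ω) = \frac{25 \pi^{2} \left(12 \left|{\omega}\right| + 5\right) e^{- \frac{57 \left|{\omega}\right|}{5}}}{31104}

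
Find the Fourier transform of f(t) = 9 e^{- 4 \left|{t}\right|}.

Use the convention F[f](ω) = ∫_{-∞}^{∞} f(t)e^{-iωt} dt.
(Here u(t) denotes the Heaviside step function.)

F(ω) = \frac{72}{\omega^{2} + 16}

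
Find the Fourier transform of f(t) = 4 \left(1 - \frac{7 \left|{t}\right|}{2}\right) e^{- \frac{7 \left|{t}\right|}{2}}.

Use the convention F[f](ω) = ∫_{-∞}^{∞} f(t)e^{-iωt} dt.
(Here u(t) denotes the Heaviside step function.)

F(ω) = \frac{896 \omega^{2}}{\left(4 \omega^{2} + 49\right)^{2}}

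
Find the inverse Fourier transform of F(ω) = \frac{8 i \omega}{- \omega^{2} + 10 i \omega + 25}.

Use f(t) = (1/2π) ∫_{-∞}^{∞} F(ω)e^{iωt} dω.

f(t) = 8 \left(1 - 5 t\right) e^{- 5 t} u\left(t\right)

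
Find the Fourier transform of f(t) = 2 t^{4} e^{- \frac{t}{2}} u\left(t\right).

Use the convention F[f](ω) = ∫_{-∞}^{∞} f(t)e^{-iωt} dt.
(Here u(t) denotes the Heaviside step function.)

F(ω) = \frac{1536}{\left(2 i \omega + 1\right)^{5}}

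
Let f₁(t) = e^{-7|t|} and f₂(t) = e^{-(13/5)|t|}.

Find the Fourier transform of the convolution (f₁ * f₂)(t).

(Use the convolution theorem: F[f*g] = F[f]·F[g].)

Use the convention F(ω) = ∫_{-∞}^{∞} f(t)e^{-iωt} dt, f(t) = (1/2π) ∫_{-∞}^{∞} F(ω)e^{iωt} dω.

F[f₁*f₂](ω) = \frac{1820}{\left(\omega^{2} + 49\right) \left(25 \omega^{2} + 169\right)}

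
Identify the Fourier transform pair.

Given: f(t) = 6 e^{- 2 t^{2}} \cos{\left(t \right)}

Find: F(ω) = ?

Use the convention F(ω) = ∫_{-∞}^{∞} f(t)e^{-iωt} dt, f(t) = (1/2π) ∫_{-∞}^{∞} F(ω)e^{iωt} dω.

F(ω) = \frac{3 \sqrt{2} \sqrt{\pi} \left(e^{\frac{\omega}{2}} + 1\right) e^{- \frac{\omega^{2}}{8} - \frac{\omega}{4} - \frac{1}{8}}}{2}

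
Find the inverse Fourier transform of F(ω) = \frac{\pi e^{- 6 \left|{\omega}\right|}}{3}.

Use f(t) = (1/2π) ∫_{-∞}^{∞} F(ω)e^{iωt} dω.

f(t) = \frac{2}{t^{2} + 36}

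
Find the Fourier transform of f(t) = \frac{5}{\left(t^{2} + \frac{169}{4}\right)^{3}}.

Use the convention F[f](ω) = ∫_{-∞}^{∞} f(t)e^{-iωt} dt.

F(ω) = \frac{5 \pi \left(169 \omega^{2} + 78 \left|{\omega}\right| + 12\right) e^{- \frac{13 \left|{\omega}\right|}{2}}}{371293}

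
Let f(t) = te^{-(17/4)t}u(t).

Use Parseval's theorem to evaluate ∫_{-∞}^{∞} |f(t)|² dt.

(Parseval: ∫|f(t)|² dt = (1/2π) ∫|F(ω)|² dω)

∫|f(t)|² dt = \frac{16}{4913}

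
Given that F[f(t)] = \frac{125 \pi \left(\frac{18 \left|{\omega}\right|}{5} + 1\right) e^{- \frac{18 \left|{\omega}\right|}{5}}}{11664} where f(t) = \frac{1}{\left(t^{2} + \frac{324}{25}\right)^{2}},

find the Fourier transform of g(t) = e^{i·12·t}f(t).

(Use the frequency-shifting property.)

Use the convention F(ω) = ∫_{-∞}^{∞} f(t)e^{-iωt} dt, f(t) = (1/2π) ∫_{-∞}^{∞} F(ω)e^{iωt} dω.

F[g](ω) = \frac{25 \pi \left(18 \left|{\omega - 12}\right| + 5\right) e^{- \frac{18 \left|{\omega - 12}\right|}{5}}}{11664}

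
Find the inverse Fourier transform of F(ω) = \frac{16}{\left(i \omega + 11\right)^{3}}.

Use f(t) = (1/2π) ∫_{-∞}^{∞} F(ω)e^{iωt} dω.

f(t) = 8 t^{2} e^{- 11 t} u\left(t\right)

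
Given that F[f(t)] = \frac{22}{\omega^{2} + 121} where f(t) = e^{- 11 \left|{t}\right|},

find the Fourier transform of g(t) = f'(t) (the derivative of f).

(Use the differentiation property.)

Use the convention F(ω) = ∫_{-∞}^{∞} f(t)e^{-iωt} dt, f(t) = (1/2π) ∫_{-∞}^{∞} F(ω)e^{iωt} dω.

F[g](ω) = \frac{22 i \omega}{\omega^{2} + 121}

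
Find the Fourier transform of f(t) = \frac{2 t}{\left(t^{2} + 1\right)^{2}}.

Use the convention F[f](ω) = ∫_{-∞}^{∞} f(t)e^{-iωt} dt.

F(ω) = - i \pi \omega e^{- \left|{\omega}\right|}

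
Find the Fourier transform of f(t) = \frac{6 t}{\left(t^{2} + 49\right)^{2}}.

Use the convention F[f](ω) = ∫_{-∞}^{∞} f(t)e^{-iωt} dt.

F(ω) = - \frac{3 i \pi \omega e^{- 7 \left|{\omega}\right|}}{7}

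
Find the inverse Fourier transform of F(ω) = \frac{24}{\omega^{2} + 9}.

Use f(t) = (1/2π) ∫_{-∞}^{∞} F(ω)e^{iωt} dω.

f(t) = 4 e^{- 3 \left|{t}\right|}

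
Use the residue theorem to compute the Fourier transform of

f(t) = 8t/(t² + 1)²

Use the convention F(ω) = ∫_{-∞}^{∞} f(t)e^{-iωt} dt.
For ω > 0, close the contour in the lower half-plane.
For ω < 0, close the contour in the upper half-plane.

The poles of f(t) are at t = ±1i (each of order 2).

Let g(z) = f(z)e^{-iωz}; for large |z| the factor e^{-iωz} decays in the lower half-plane when ω > 0 and in the upper half-plane when ω < 0.

Case ω > 0 (lower half-plane, clockwise contour ⇒ F(ω) = -2πi·ΣRes):
  Res_{z = - i} g(z) = 2 \omega e^{- \omega} (pole of order 2)
  F(ω) = -2πi·ΣRes = - 4 i \pi \omega e^{- \omega}

Case ω < 0 (upper half-plane, counterclockwise contour ⇒ F(ω) = +2πi·ΣRes):
  Res_{z = i} g(z) = - 2 \omega e^{\omega} (pole of order 2)
  F(ω) = 2πi·ΣRes = - 4 i \pi \omega e^{\omega}

Both cases combine into a single formula in |ω|:

F(ω) = - 4 i \pi \omega e^{- \left|{\omega}\right|}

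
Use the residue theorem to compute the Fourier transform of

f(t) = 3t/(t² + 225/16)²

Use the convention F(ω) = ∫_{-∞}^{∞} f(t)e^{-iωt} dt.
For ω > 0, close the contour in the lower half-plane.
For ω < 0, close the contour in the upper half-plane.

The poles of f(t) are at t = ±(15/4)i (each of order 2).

Let g(z) = f(z)e^{-iωz}; for large |z| the factor e^{-iωz} decays in the lower half-plane when ω > 0 and in the upper half-plane when ω < 0.

Case ω > 0 (lower half-plane, clockwise contour ⇒ F(ω) = -2πi·ΣRes):
  Res_{z = - \frac{15 i}{4}} g(z) = \frac{\omega e^{- \frac{15 \omega}{4}}}{5} (pole of order 2)
  F(ω) = -2πi·ΣRes = - \frac{2 i \pi \omega e^{- \frac{15 \omega}{4}}}{5}

Case ω < 0 (upper half-plane, counterclockwise contour ⇒ F(ω) = +2πi·ΣRes):
  Res_{z = \frac{15 i}{4}} g(z) = - \frac{\omega e^{\frac{15 \omega}{4}}}{5} (pole of order 2)
  F(ω) = 2πi·ΣRes = - \frac{2 i \pi \omega e^{\frac{15 \omega}{4}}}{5}

Both cases combine into a single formula in |ω|:

F(ω) = - \frac{2 i \pi \omega e^{- \frac{15 \left|{\omega}\right|}{4}}}{5}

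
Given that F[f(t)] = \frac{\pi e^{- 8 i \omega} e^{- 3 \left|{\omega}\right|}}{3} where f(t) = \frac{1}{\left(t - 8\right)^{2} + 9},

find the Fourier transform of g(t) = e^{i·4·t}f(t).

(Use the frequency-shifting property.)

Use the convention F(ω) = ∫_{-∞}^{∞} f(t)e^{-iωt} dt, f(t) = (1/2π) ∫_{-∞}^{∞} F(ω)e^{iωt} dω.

F[g](ω) = \frac{\pi e^{- 8 i \left(\omega - 4\right) - 3 \left|{\omega - 4}\right|}}{3}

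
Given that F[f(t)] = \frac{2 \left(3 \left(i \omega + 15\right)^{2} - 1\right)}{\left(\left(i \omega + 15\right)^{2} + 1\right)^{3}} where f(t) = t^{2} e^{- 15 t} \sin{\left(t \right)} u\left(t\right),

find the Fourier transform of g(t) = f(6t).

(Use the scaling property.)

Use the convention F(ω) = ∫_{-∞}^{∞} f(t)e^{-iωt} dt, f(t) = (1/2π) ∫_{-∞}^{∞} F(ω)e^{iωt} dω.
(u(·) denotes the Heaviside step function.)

F[g](ω) = \frac{1296 \left(\left(i \omega + 90\right)^{2} - 12\right)}{\left(\left(i \omega + 90\right)^{2} + 36\right)^{3}}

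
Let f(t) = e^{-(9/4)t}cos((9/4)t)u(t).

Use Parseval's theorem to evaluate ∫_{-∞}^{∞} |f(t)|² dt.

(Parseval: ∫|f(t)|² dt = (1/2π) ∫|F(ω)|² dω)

∫|f(t)|² dt = \frac{1}{6}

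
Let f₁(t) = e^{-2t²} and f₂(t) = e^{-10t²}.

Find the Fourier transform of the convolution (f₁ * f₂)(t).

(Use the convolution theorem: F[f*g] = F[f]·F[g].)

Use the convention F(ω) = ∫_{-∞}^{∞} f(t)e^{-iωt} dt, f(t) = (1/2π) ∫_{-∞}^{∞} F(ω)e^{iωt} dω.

F[f₁*f₂](ω) = \frac{\sqrt{5} \pi e^{- \frac{3 \omega^{2}}{20}}}{10}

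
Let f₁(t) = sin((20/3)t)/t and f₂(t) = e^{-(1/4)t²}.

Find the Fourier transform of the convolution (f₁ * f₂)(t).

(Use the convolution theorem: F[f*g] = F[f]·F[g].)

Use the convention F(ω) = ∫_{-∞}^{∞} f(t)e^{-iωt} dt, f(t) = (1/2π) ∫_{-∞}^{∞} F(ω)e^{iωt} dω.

F[f₁*f₂](ω) = \begin{cases} 2 \pi^{\frac{3}{2}} e^{- \omega^{2}} & \text{for}\: \omega > - \frac{20}{3} \wedge \omega < \frac{20}{3} \\0 & \text{otherwise} \end{cases}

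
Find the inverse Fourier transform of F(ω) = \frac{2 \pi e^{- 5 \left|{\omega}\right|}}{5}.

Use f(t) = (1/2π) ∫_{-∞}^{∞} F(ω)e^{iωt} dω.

f(t) = \frac{2}{t^{2} + 25}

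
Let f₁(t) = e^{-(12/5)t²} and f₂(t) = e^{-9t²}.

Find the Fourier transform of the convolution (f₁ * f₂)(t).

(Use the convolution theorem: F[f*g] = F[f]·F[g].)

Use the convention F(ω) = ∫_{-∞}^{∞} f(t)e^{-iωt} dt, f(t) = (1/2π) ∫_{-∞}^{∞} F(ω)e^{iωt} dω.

F[f₁*f₂](ω) = \frac{\sqrt{15} \pi e^{- \frac{19 \omega^{2}}{144}}}{18}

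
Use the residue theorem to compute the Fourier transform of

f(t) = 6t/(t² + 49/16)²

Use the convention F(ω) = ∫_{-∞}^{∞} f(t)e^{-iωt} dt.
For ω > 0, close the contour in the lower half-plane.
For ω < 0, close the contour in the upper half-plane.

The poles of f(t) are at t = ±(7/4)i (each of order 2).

Let g(z) = f(z)e^{-iωz}; for large |z| the factor e^{-iωz} decays in the lower half-plane when ω > 0 and in the upper half-plane when ω < 0.

Case ω > 0 (lower half-plane, clockwise contour ⇒ F(ω) = -2πi·ΣRes):
  Res_{z = - \frac{7 i}{4}} g(z) = \frac{6 \omega e^{- \frac{7 \omega}{4}}}{7} (pole of order 2)
  F(ω) = -2πi·ΣRes = - \frac{12 i \pi \omega e^{- \frac{7 \omega}{4}}}{7}

Case ω < 0 (upper half-plane, counterclockwise contour ⇒ F(ω) = +2πi·ΣRes):
  Res_{z = \frac{7 i}{4}} g(z) = - \frac{6 \omega e^{\frac{7 \omega}{4}}}{7} (pole of order 2)
  F(ω) = 2πi·ΣRes = - \frac{12 i \pi \omega e^{\frac{7 \omega}{4}}}{7}

Both cases combine into a single formula in |ω|:

F(ω) = - \frac{12 i \pi \omega e^{- \frac{7 \left|{\omega}\right|}{4}}}{7}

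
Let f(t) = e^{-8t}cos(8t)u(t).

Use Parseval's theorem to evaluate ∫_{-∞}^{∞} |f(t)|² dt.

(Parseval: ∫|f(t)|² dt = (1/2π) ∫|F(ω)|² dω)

∫|f(t)|² dt = \frac{3}{64}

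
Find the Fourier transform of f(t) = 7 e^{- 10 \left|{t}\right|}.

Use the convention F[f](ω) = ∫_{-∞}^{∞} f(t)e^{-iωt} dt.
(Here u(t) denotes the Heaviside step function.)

F(ω) = \frac{140}{\omega^{2} + 100}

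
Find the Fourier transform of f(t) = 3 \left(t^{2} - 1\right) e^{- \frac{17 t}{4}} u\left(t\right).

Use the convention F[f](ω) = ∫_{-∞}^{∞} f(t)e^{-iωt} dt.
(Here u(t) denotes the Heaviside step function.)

F(ω) = \frac{12 \left(128 i \omega - \left(4 i \omega + 17\right)^{3} + 544\right)}{\left(4 i \omega + 17\right)^{4}}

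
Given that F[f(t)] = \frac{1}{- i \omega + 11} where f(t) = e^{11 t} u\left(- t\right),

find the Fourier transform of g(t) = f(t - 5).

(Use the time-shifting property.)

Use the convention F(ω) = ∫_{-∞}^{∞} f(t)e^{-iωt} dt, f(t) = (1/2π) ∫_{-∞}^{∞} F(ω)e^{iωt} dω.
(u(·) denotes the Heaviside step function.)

F[g](ω) = \frac{i e^{- 5 i \omega}}{\omega + 11 i}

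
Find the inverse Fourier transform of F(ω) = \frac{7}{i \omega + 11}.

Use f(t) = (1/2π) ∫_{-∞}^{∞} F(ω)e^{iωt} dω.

f(t) = 7 e^{- 11 t} u\left(t\right)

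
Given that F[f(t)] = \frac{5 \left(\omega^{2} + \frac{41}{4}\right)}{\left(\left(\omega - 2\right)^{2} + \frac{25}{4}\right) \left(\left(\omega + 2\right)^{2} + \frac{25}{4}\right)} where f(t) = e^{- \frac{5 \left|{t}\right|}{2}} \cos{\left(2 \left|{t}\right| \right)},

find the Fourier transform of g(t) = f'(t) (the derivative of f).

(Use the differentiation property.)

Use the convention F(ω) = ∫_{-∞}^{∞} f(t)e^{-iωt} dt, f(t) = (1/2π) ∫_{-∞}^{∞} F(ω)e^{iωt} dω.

F[g](ω) = \frac{20 i \omega \left(4 \omega^{2} + 41\right)}{16 \omega^{4} + 72 \omega^{2} + 1681}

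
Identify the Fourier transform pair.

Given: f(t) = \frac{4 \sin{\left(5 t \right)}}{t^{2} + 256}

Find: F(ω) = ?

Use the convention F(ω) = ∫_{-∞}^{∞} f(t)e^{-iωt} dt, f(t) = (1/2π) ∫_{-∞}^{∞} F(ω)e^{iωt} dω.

F(ω) = \frac{i \pi e^{- 16 \left|{\omega + 5}\right|}}{8} - \frac{i \pi e^{- 16 \left|{\omega - 5}\right|}}{8}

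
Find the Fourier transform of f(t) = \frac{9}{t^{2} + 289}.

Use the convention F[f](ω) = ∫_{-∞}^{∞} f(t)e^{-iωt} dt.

F(ω) = \frac{9 \pi e^{- 17 \left|{\omega}\right|}}{17}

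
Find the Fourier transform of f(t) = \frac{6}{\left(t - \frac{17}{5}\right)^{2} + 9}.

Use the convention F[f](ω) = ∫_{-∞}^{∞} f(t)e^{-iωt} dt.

F(ω) = 2 \pi e^{- \frac{17 i \omega}{5} - 3 \left|{\omega}\right|}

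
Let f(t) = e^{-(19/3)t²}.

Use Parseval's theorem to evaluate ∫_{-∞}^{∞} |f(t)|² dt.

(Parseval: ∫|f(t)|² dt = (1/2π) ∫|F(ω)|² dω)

∫|f(t)|² dt = \frac{\sqrt{114} \sqrt{\pi}}{38}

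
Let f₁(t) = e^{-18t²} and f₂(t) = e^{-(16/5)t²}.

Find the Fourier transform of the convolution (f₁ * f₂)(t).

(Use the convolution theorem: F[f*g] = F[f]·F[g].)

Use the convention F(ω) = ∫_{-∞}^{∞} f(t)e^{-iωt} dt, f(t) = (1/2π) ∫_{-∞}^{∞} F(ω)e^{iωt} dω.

F[f₁*f₂](ω) = \frac{\sqrt{10} \pi e^{- \frac{53 \omega^{2}}{576}}}{24}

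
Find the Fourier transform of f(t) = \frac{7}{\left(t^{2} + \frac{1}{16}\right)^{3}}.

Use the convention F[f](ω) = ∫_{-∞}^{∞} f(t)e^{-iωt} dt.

F(ω) = 56 \pi \left(\omega^{2} + 12 \left|{\omega}\right| + 48\right) e^{- \frac{\left|{\omega}\right|}{4}}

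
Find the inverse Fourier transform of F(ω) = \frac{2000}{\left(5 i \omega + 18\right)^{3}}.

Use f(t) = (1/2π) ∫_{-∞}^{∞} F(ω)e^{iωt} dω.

f(t) = 8 t^{2} e^{- \frac{18 t}{5}} u\left(t\right)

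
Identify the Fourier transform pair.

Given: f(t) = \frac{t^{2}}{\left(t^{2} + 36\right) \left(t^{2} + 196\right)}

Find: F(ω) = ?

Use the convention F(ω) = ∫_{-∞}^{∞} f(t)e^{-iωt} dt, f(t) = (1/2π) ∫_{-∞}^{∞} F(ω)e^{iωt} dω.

F(ω) = \frac{\pi \left(7 - 3 e^{8 \left|{\omega}\right|}\right) e^{- 14 \left|{\omega}\right|}}{80}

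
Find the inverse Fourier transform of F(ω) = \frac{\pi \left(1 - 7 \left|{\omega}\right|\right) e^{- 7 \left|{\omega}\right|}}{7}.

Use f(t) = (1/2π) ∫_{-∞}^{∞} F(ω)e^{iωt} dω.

f(t) = \frac{2 t^{2}}{\left(t^{2} + 49\right)^{2}}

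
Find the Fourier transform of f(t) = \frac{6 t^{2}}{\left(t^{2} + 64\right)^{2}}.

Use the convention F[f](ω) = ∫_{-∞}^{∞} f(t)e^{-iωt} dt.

F(ω) = \frac{3 \pi \left(1 - 8 \left|{\omega}\right|\right) e^{- 8 \left|{\omega}\right|}}{8}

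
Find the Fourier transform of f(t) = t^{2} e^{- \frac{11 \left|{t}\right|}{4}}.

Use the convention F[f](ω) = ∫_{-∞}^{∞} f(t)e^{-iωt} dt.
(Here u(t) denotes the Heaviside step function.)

F(ω) = \frac{2816 \left(121 - 48 \omega^{2}\right)}{\left(16 \omega^{2} + 121\right)^{3}}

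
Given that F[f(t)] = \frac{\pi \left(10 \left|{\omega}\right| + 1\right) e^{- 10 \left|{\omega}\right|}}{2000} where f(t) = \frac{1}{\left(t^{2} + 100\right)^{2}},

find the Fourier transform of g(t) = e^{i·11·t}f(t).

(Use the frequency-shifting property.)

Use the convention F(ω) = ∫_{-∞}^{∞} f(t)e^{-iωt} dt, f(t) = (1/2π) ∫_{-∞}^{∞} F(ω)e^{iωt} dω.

F[g](ω) = \frac{\pi \left(10 \left|{\omega - 11}\right| + 1\right) e^{- 10 \left|{\omega - 11}\right|}}{2000}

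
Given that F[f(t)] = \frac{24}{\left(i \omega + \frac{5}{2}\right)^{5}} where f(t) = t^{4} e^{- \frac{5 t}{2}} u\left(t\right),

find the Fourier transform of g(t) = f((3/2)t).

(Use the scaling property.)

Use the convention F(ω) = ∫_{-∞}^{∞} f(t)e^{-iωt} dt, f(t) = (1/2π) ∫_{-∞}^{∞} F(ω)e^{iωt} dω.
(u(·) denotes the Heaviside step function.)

F[g](ω) = \frac{124416}{\left(4 i \omega + 15\right)^{5}}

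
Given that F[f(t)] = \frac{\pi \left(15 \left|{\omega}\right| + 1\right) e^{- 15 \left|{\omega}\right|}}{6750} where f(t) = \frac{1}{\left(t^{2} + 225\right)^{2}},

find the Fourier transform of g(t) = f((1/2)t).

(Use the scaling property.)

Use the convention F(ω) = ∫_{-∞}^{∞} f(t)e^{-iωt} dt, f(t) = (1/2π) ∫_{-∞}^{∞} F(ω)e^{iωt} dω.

F[g](ω) = \frac{\pi \left(30 \left|{\omega}\right| + 1\right) e^{- 30 \left|{\omega}\right|}}{3375}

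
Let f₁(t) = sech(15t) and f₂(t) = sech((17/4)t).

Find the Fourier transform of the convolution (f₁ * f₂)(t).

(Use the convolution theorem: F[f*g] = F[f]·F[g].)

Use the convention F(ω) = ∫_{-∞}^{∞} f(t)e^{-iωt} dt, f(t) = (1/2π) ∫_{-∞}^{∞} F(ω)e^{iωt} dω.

F[f₁*f₂](ω) = \frac{4 \pi^{2}}{255 \cosh{\left(\frac{\pi \omega}{30} \right)} \cosh{\left(\frac{2 \pi \omega}{17} \right)}}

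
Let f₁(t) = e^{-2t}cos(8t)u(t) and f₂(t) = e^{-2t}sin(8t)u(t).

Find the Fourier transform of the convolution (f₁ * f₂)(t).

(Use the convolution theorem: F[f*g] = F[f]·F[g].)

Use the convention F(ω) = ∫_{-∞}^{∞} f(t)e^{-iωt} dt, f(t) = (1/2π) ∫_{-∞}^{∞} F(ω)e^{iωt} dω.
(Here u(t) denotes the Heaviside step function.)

F[f₁*f₂](ω) = \frac{8 \left(i \omega + 2\right)}{\left(\left(i \omega + 2\right)^{2} + 64\right)^{2}}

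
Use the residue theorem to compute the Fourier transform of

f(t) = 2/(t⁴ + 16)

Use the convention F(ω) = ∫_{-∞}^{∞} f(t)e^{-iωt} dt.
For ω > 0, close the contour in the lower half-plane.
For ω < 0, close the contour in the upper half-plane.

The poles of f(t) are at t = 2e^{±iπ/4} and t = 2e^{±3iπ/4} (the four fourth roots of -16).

Let g(z) = f(z)e^{-iωz}; for large |z| the factor e^{-iωz} decays in the lower half-plane when ω > 0 and in the upper half-plane when ω < 0.

Case ω > 0 (lower half-plane, clockwise contour ⇒ F(ω) = -2πi·ΣRes):
  Res_{z = - \sqrt{2} - \sqrt{2} i} g(z) = \frac{\sqrt{2} i \left(1 - i\right) e^{\sqrt{2} \omega \left(-1 + i\right)}}{32}
  Res_{z = \sqrt{2} - \sqrt{2} i} g(z) = \frac{\sqrt{2} i \left(1 + i\right) e^{- \sqrt{2} \omega \left(1 + i\right)}}{32}
  F(ω) = -2πi·ΣRes = \frac{\sqrt{2} \pi \left(1 - i\right) \left(e^{2 \sqrt{2} i \omega} + i\right) e^{- \sqrt{2} \omega \left(1 + i\right)}}{16} = \frac{\pi e^{- \sqrt{2} \omega} \sin{\left(\sqrt{2} \omega + \frac{\pi}{4} \right)}}{4}

Case ω < 0 (upper half-plane, counterclockwise contour ⇒ F(ω) = +2πi·ΣRes):
  Res_{z = \sqrt{2} + \sqrt{2} i} g(z) = \frac{\sqrt{2} i \left(-1 + i\right) e^{\sqrt{2} \omega \left(1 - i\right)}}{32}
  Res_{z = - \sqrt{2} + \sqrt{2} i} g(z) = \frac{\sqrt{2} \left(1 - i\right) e^{\sqrt{2} \omega \left(1 + i\right)}}{32}
  F(ω) = 2πi·ΣRes = - \frac{\sqrt{2} i \pi \left(i \left(1 - i\right) e^{\sqrt{2} \omega \left(1 - i\right)} - \left(1 - i\right) e^{\sqrt{2} \omega \left(1 + i\right)}\right)}{16} = \frac{\pi e^{\sqrt{2} \omega} \cos{\left(\sqrt{2} \omega + \frac{\pi}{4} \right)}}{4}

Both cases combine into a single formula in |ω|:

F(ω) = \frac{\pi e^{- \sqrt{2} \left|{\omega}\right|} \sin{\left(\sqrt{2} \left|{\omega}\right| + \frac{\pi}{4} \right)}}{4}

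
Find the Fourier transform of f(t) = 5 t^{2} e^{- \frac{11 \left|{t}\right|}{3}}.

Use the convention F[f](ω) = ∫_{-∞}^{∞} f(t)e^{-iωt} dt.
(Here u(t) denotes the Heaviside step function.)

F(ω) = \frac{5940 \left(121 - 27 \omega^{2}\right)}{\left(9 \omega^{2} + 121\right)^{3}}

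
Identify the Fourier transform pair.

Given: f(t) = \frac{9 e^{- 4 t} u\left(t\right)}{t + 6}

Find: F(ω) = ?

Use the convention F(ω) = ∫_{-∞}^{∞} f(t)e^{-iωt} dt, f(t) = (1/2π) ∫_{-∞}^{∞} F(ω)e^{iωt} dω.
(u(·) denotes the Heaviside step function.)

F(ω) = 9 e^{6 i \omega + 24} \operatorname{E}_{1}\left(6 i \omega + 24\right)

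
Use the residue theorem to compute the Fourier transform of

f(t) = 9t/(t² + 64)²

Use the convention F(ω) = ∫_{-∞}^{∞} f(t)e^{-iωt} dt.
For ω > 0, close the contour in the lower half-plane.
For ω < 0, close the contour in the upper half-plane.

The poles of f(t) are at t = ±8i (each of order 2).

Let g(z) = f(z)e^{-iωz}; for large |z| the factor e^{-iωz} decays in the lower half-plane when ω > 0 and in the upper half-plane when ω < 0.

Case ω > 0 (lower half-plane, clockwise contour ⇒ F(ω) = -2πi·ΣRes):
  Res_{z = - 8 i} g(z) = \frac{9 \omega e^{- 8 \omega}}{32} (pole of order 2)
  F(ω) = -2πi·ΣRes = - \frac{9 i \pi \omega e^{- 8 \omega}}{16}

Case ω < 0 (upper half-plane, counterclockwise contour ⇒ F(ω) = +2πi·ΣRes):
  Res_{z = 8 i} g(z) = - \frac{9 \omega e^{8 \omega}}{32} (pole of order 2)
  F(ω) = 2πi·ΣRes = - \frac{9 i \pi \omega e^{8 \omega}}{16}

Both cases combine into a single formula in |ω|:

F(ω) = - \frac{9 i \pi \omega e^{- 8 \left|{\omega}\right|}}{16}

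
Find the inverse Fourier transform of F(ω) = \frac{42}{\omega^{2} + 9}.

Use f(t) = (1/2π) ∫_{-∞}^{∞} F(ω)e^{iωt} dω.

f(t) = 7 e^{- 3 \left|{t}\right|}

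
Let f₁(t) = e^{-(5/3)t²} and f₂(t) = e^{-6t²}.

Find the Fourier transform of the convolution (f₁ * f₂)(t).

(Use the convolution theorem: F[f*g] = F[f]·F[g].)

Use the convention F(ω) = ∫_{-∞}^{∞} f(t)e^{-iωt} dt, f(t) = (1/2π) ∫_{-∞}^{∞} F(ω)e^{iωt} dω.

F[f₁*f₂](ω) = \frac{\sqrt{10} \pi e^{- \frac{23 \omega^{2}}{120}}}{10}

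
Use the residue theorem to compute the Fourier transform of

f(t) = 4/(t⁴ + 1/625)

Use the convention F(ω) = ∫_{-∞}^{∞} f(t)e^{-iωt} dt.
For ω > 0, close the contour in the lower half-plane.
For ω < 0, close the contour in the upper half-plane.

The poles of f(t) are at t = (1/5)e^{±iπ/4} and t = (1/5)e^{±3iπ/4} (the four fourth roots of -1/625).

Let g(z) = f(z)e^{-iωz}; for large |z| the factor e^{-iωz} decays in the lower half-plane when ω > 0 and in the upper half-plane when ω < 0.

Case ω > 0 (lower half-plane, clockwise contour ⇒ F(ω) = -2πi·ΣRes):
  Res_{z = - \frac{\sqrt{2}}{10} - \frac{\sqrt{2} i}{10}} g(z) = \frac{125 \sqrt{2} i \left(1 - i\right) e^{\frac{\sqrt{2} \omega \left(-1 + i\right)}{10}}}{2}
  Res_{z = \frac{\sqrt{2}}{10} - \frac{\sqrt{2} i}{10}} g(z) = \frac{125 \sqrt{2} i \left(1 + i\right) e^{- \frac{\sqrt{2} \omega \left(1 + i\right)}{10}}}{2}
  F(ω) = -2πi·ΣRes = 125 \sqrt{2} \pi \left(\left(1 - i\right) e^{\frac{\sqrt{2} i \omega}{5}} + 1 + i\right) e^{- \frac{\sqrt{2} \omega \left(1 + i\right)}{10}} = 500 \pi e^{- \frac{\sqrt{2} \omega}{10}} \sin{\left(\frac{\sqrt{2} \omega}{10} + \frac{\pi}{4} \right)}

Case ω < 0 (upper half-plane, counterclockwise contour ⇒ F(ω) = +2πi·ΣRes):
  Res_{z = \frac{\sqrt{2}}{10} + \frac{\sqrt{2} i}{10}} g(z) = \frac{125 \sqrt{2} i \left(-1 + i\right) e^{\frac{\sqrt{2} \omega \left(1 - i\right)}{10}}}{2}
  Res_{z = - \frac{\sqrt{2}}{10} + \frac{\sqrt{2} i}{10}} g(z) = \frac{125 \sqrt{2} \left(1 - i\right) e^{\frac{\sqrt{2} \omega \left(1 + i\right)}{10}}}{2}
  F(ω) = 2πi·ΣRes = - 125 \sqrt{2} i \pi \left(i \left(1 - i\right) e^{\frac{\sqrt{2} \omega \left(1 - i\right)}{10}} - \left(1 - i\right) e^{\frac{\sqrt{2} \omega \left(1 + i\right)}{10}}\right) = 500 \pi e^{\frac{\sqrt{2} \omega}{10}} \cos{\left(\frac{\sqrt{2} \omega}{10} + \frac{\pi}{4} \right)}

Both cases combine into a single formula in |ω|:

F(ω) = 500 \pi e^{- \frac{\sqrt{2} \left|{\omega}\right|}{10}} \sin{\left(\frac{\sqrt{2} \left|{\omega}\right|}{10} + \frac{\pi}{4} \right)}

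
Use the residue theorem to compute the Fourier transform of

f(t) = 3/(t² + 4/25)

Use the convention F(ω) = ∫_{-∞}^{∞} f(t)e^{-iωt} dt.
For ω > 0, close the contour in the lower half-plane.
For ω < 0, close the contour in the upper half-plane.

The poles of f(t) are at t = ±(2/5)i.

Let g(z) = f(z)e^{-iωz}; for large |z| the factor e^{-iωz} decays in the lower half-plane when ω > 0 and in the upper half-plane when ω < 0.

Case ω > 0 (lower half-plane, clockwise contour ⇒ F(ω) = -2πi·ΣRes):
  Res_{z = - \frac{2 i}{5}} g(z) = \frac{15 i e^{- \frac{2 \omega}{5}}}{4}
  F(ω) = -2πi·ΣRes = \frac{15 \pi e^{- \frac{2 \omega}{5}}}{2}

Case ω < 0 (upper half-plane, counterclockwise contour ⇒ F(ω) = +2πi·ΣRes):
  Res_{z = \frac{2 i}{5}} g(z) = - \frac{15 i e^{\frac{2 \omega}{5}}}{4}
  F(ω) = 2πi·ΣRes = \frac{15 \pi e^{\frac{2 \omega}{5}}}{2}

Both cases combine into a single formula in |ω|:

F(ω) = \frac{15 \pi e^{- \frac{2 \left|{\omega}\right|}{5}}}{2}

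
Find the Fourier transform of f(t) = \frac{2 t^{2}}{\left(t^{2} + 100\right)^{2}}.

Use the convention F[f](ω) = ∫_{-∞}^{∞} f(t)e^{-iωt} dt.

F(ω) = \frac{\pi \left(1 - 10 \left|{\omega}\right|\right) e^{- 10 \left|{\omega}\right|}}{10}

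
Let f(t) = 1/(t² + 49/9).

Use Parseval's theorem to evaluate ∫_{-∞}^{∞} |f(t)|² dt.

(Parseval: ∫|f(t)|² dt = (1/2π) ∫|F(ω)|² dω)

∫|f(t)|² dt = \frac{27 \pi}{686}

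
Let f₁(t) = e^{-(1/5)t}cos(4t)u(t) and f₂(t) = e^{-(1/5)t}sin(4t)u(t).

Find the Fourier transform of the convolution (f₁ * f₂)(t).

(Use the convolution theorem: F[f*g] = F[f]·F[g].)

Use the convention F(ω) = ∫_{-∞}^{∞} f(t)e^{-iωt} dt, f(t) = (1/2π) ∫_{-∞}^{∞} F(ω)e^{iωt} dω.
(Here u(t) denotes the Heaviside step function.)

F[f₁*f₂](ω) = \frac{500 \left(5 i \omega + 1\right)}{\left(\left(5 i \omega + 1\right)^{2} + 400\right)^{2}}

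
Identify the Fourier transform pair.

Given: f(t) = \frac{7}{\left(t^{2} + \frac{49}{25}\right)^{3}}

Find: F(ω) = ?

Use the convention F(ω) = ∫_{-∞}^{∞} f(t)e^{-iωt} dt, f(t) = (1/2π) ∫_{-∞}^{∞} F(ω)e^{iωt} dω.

F(ω) = \frac{125 \pi \left(49 \omega^{2} + 105 \left|{\omega}\right| + 75\right) e^{- \frac{7 \left|{\omega}\right|}{5}}}{19208}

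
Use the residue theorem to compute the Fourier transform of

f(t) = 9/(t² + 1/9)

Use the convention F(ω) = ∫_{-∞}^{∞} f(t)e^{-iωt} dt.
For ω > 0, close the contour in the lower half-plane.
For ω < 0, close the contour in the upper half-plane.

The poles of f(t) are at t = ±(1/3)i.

Let g(z) = f(z)e^{-iωz}; for large |z| the factor e^{-iωz} decays in the lower half-plane when ω > 0 and in the upper half-plane when ω < 0.

Case ω > 0 (lower half-plane, clockwise contour ⇒ F(ω) = -2πi·ΣRes):
  Res_{z = - \frac{i}{3}} g(z) = \frac{27 i e^{- \frac{\omega}{3}}}{2}
  F(ω) = -2πi·ΣRes = 27 \pi e^{- \frac{\omega}{3}}

Case ω < 0 (upper half-plane, counterclockwise contour ⇒ F(ω) = +2πi·ΣRes):
  Res_{z = \frac{i}{3}} g(z) = - \frac{27 i e^{\frac{\omega}{3}}}{2}
  F(ω) = 2πi·ΣRes = 27 \pi e^{\frac{\omega}{3}}

Both cases combine into a single formula in |ω|:

F(ω) = 27 \pi e^{- \frac{\left|{\omega}\right|}{3}}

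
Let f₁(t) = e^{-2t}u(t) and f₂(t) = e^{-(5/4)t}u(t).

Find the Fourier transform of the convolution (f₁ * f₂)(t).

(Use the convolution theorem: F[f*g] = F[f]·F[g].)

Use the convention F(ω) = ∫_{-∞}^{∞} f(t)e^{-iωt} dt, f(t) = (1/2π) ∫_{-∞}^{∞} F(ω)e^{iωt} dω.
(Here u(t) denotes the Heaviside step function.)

F[f₁*f₂](ω) = \frac{4}{\left(i \omega + 2\right) \left(4 i \omega + 5\right)}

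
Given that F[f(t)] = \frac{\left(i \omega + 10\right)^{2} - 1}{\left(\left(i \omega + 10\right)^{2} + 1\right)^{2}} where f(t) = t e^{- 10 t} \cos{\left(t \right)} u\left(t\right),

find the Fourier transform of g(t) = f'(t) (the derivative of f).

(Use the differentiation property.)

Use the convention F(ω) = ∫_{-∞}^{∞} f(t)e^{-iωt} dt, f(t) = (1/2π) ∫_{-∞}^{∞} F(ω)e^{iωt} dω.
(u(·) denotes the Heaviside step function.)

F[g](ω) = \frac{i \omega \left(\left(i \omega + 10\right)^{2} - 1\right)}{\left(\left(i \omega + 10\right)^{2} + 1\right)^{2}}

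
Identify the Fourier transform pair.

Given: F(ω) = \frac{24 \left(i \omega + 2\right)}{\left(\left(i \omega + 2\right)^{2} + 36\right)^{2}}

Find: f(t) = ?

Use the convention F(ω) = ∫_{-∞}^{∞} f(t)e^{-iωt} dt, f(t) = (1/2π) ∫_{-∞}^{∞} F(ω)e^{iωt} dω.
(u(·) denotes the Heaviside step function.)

f(t) = 2 t e^{- 2 t} \sin{\left(6 t \right)} u\left(t\right)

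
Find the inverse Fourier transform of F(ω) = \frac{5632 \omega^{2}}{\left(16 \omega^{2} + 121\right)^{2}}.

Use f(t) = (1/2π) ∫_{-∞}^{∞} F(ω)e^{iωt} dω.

f(t) = 2 \left(1 - \frac{11 \left|{t}\right|}{4}\right) e^{- \frac{11 \left|{t}\right|}{4}}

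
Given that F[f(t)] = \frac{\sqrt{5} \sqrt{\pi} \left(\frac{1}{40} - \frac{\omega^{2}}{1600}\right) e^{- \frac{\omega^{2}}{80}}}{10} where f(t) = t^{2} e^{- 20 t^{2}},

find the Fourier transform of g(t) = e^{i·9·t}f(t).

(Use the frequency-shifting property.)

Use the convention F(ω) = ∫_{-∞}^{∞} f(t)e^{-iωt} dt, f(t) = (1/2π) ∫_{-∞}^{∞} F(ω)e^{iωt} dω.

F[g](ω) = \frac{\sqrt{5} \sqrt{\pi} \left(40 - \left(\omega - 9\right)^{2}\right) e^{- \frac{\left(\omega - 9\right)^{2}}{80}}}{16000}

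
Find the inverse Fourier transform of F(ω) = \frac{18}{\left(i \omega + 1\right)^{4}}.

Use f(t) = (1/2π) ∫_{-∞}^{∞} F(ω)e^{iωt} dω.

f(t) = 3 t^{3} e^{- t} u\left(t\right)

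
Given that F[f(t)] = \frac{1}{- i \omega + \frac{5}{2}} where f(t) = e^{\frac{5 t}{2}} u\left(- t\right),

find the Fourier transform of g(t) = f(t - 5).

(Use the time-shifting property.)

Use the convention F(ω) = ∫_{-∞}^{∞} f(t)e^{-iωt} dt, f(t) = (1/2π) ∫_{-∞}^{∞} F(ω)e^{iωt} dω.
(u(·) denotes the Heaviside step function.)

F[g](ω) = - \frac{2 e^{- 5 i \omega}}{2 i \omega - 5}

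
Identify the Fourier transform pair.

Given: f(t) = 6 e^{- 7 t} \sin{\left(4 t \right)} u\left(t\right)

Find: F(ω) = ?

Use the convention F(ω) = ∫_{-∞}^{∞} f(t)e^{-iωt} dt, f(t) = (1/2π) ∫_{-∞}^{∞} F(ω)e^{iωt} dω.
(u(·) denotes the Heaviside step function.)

F(ω) = \frac{24}{\left(i \omega + 7\right)^{2} + 16}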